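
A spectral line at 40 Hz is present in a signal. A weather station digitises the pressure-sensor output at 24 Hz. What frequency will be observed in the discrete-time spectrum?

8 Hz

40 Hz mod fs = 16 Hz.
16 Hz > fs/2 = 12 Hz, folds to fs − 16 Hz = 8 Hz.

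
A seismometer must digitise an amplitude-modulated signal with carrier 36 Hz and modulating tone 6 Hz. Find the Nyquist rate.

AM sidebands sit at fc ± fm = 30 Hz and 42 Hz.
Highest-frequency component: 42 Hz.
Nyquist rate = 2 × 42 Hz = 84 Hz.

84 Hz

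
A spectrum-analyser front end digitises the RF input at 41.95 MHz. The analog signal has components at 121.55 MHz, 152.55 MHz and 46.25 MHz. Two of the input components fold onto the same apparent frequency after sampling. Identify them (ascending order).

46.25 MHz, 121.55 MHz

fs/2 = 20.975 MHz.
121.55 MHz mod fs = 37.65 MHz.
37.65 MHz > fs/2 = 20.975 MHz, folds to fs − 37.65 MHz = 4.3 MHz.
152.55 MHz mod fs = 26.7 MHz.
26.7 MHz > fs/2 = 20.975 MHz, folds to fs − 26.7 MHz = 15.25 MHz.
46.25 MHz mod fs = 4.3 MHz.
4.3 MHz ≤ fs/2 = 20.975 MHz, appears at 4.3 MHz.
46.25 MHz and 121.55 MHz both map to 4.3 MHz.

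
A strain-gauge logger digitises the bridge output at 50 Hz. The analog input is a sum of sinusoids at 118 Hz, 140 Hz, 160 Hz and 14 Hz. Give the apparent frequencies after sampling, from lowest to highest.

fs/2 = 25 Hz.
118 Hz mod fs = 18 Hz.
18 Hz ≤ fs/2 = 25 Hz, appears at 18 Hz.
140 Hz mod fs = 40 Hz.
40 Hz > fs/2 = 25 Hz, folds to fs − 40 Hz = 10 Hz.
160 Hz mod fs = 10 Hz.
10 Hz ≤ fs/2 = 25 Hz, appears at 10 Hz.
14 Hz ≤ fs/2 = 25 Hz, passes unchanged.
Distinct values: {10 Hz, 14 Hz, 18 Hz}.

10 Hz, 14 Hz, 18 Hz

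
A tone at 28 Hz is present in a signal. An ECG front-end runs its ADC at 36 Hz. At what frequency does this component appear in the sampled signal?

28 Hz > fs/2 = 18 Hz, folds to fs − 28 Hz = 8 Hz.

8 Hz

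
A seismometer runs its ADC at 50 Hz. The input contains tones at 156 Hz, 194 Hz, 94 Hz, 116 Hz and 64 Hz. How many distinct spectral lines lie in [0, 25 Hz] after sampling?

fs/2 = 25 Hz.
156 Hz mod fs = 6 Hz.
6 Hz ≤ fs/2 = 25 Hz, appears at 6 Hz.
194 Hz mod fs = 44 Hz.
44 Hz > fs/2 = 25 Hz, folds to fs − 44 Hz = 6 Hz.
94 Hz mod fs = 44 Hz.
44 Hz > fs/2 = 25 Hz, folds to fs − 44 Hz = 6 Hz.
116 Hz mod fs = 16 Hz.
16 Hz ≤ fs/2 = 25 Hz, appears at 16 Hz.
64 Hz mod fs = 14 Hz.
14 Hz ≤ fs/2 = 25 Hz, appears at 14 Hz.
Distinct values: {6 Hz, 14 Hz, 16 Hz} → 3.

3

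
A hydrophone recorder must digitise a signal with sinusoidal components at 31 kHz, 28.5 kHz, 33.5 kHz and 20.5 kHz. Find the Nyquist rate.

Highest-frequency component: 33.5 kHz.
Nyquist rate = 2 × 33.5 kHz = 67 kHz.

67 kHz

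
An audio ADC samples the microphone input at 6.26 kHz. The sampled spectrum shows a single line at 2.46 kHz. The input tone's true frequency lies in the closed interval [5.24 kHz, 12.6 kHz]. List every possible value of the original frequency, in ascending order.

Frequencies that alias to 2.46 kHz are k·fs ± 2.46 kHz for integer k ≥ 0.
k=0: 2.46 kHz.
k=1: 3.8 kHz, 8.72 kHz.
k=2: 10.06 kHz, 14.98 kHz.
k=3: 16.32 kHz, 21.24 kHz.
Within [5.24 kHz, 12.6 kHz]: 8.72 kHz, 10.06 kHz.

8.72 kHz, 10.06 kHz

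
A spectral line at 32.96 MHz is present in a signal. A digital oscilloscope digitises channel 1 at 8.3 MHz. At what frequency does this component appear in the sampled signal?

32.96 MHz mod fs = 8.06 MHz.
8.06 MHz > fs/2 = 4.15 MHz, folds to fs − 8.06 MHz = 0.24 MHz.

0.24 MHz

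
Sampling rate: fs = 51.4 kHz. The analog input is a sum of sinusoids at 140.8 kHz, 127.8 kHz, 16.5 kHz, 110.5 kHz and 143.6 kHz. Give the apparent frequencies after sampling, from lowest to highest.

fs/2 = 25.7 kHz.
140.8 kHz mod fs = 38 kHz.
38 kHz > fs/2 = 25.7 kHz, folds to fs − 38 kHz = 13.4 kHz.
127.8 kHz mod fs = 25 kHz.
25 kHz ≤ fs/2 = 25.7 kHz, appears at 25 kHz.
16.5 kHz ≤ fs/2 = 25.7 kHz, passes unchanged.
110.5 kHz mod fs = 7.7 kHz.
7.7 kHz ≤ fs/2 = 25.7 kHz, appears at 7.7 kHz.
143.6 kHz mod fs = 40.8 kHz.
40.8 kHz > fs/2 = 25.7 kHz, folds to fs − 40.8 kHz = 10.6 kHz.
Distinct values: {7.7 kHz, 10.6 kHz, 13.4 kHz, 16.5 kHz, 25 kHz}.

7.7 kHz, 10.6 kHz, 13.4 kHz, 16.5 kHz, 25 kHz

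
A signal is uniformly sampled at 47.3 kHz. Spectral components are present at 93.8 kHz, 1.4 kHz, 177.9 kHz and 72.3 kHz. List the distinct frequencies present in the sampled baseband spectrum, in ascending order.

0.8 kHz, 1.4 kHz, 11.3 kHz, 22.3 kHz

fs/2 = 23.65 kHz.
93.8 kHz mod fs = 46.5 kHz.
46.5 kHz > fs/2 = 23.65 kHz, folds to fs − 46.5 kHz = 0.8 kHz.
1.4 kHz ≤ fs/2 = 23.65 kHz, passes unchanged.
177.9 kHz mod fs = 36 kHz.
36 kHz > fs/2 = 23.65 kHz, folds to fs − 36 kHz = 11.3 kHz.
72.3 kHz mod fs = 25 kHz.
25 kHz > fs/2 = 23.65 kHz, folds to fs − 25 kHz = 22.3 kHz.
Distinct values: {0.8 kHz, 1.4 kHz, 11.3 kHz, 22.3 kHz}.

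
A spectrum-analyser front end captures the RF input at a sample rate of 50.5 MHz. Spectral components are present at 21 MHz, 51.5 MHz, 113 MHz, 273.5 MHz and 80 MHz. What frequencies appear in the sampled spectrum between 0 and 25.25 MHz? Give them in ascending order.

1 MHz, 12 MHz, 21 MHz

fs/2 = 25.25 MHz.
21 MHz ≤ fs/2 = 25.25 MHz, passes unchanged.
51.5 MHz mod fs = 1 MHz.
1 MHz ≤ fs/2 = 25.25 MHz, appears at 1 MHz.
113 MHz mod fs = 12 MHz.
12 MHz ≤ fs/2 = 25.25 MHz, appears at 12 MHz.
273.5 MHz mod fs = 21 MHz.
21 MHz ≤ fs/2 = 25.25 MHz, appears at 21 MHz.
80 MHz mod fs = 29.5 MHz.
29.5 MHz > fs/2 = 25.25 MHz, folds to fs − 29.5 MHz = 21 MHz.
Distinct values: {1 MHz, 12 MHz, 21 MHz}.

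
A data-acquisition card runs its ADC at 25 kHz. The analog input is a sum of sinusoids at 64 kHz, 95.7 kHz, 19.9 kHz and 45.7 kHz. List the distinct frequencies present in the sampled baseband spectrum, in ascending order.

4.3 kHz, 5.1 kHz, 11 kHz

fs/2 = 12.5 kHz.
64 kHz mod fs = 14 kHz.
14 kHz > fs/2 = 12.5 kHz, folds to fs − 14 kHz = 11 kHz.
95.7 kHz mod fs = 20.7 kHz.
20.7 kHz > fs/2 = 12.5 kHz, folds to fs − 20.7 kHz = 4.3 kHz.
19.9 kHz > fs/2 = 12.5 kHz, folds to fs − 19.9 kHz = 5.1 kHz.
45.7 kHz mod fs = 20.7 kHz.
20.7 kHz > fs/2 = 12.5 kHz, folds to fs − 20.7 kHz = 4.3 kHz.
Distinct values: {4.3 kHz, 5.1 kHz, 11 kHz}.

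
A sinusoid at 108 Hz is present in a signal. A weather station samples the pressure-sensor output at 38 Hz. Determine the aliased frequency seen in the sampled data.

6 Hz

108 Hz mod fs = 32 Hz.
32 Hz > fs/2 = 19 Hz, folds to fs − 32 Hz = 6 Hz.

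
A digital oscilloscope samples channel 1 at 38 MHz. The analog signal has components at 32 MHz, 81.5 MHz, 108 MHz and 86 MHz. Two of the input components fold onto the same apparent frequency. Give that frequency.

6 MHz

fs/2 = 19 MHz.
32 MHz > fs/2 = 19 MHz, folds to fs − 32 MHz = 6 MHz.
81.5 MHz mod fs = 5.5 MHz.
5.5 MHz ≤ fs/2 = 19 MHz, appears at 5.5 MHz.
108 MHz mod fs = 32 MHz.
32 MHz > fs/2 = 19 MHz, folds to fs − 32 MHz = 6 MHz.
86 MHz mod fs = 10 MHz.
10 MHz ≤ fs/2 = 19 MHz, appears at 10 MHz.
32 MHz and 108 MHz both map to 6 MHz.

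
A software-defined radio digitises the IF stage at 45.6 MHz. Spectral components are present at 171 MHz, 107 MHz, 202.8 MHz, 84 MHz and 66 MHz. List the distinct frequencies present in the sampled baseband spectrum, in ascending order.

7.2 MHz, 11.4 MHz, 15.8 MHz, 20.4 MHz

fs/2 = 22.8 MHz.
171 MHz mod fs = 34.2 MHz.
34.2 MHz > fs/2 = 22.8 MHz, folds to fs − 34.2 MHz = 11.4 MHz.
107 MHz mod fs = 15.8 MHz.
15.8 MHz ≤ fs/2 = 22.8 MHz, appears at 15.8 MHz.
202.8 MHz mod fs = 20.4 MHz.
20.4 MHz ≤ fs/2 = 22.8 MHz, appears at 20.4 MHz.
84 MHz mod fs = 38.4 MHz.
38.4 MHz > fs/2 = 22.8 MHz, folds to fs − 38.4 MHz = 7.2 MHz.
66 MHz mod fs = 20.4 MHz.
20.4 MHz ≤ fs/2 = 22.8 MHz, appears at 20.4 MHz.
Distinct values: {7.2 MHz, 11.4 MHz, 15.8 MHz, 20.4 MHz}.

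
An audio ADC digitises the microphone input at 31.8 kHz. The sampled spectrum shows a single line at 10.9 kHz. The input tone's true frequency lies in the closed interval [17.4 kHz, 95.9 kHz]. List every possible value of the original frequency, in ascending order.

Frequencies that alias to 10.9 kHz are k·fs ± 10.9 kHz for integer k ≥ 0.
k=0: 10.9 kHz.
k=1: 20.9 kHz, 42.7 kHz.
k=2: 52.7 kHz, 74.5 kHz.
k=3: 84.5 kHz, 106.3 kHz.
k=4: 116.3 kHz, 138.1 kHz.
Within [17.4 kHz, 95.9 kHz]: 20.9 kHz, 42.7 kHz, 52.7 kHz, 74.5 kHz, 84.5 kHz.

20.9 kHz, 42.7 kHz, 52.7 kHz, 74.5 kHz, 84.5 kHz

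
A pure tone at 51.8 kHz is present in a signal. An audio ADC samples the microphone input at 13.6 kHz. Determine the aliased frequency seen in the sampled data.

2.6 kHz

51.8 kHz mod fs = 11 kHz.
11 kHz > fs/2 = 6.8 kHz, folds to fs − 11 kHz = 2.6 kHz.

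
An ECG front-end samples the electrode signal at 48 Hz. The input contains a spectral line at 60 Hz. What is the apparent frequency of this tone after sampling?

60 Hz mod fs = 12 Hz.
12 Hz ≤ fs/2 = 24 Hz, appears at 12 Hz.

12 Hz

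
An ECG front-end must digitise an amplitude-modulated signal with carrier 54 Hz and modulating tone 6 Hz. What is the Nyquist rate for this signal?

AM sidebands sit at fc ± fm = 48 Hz and 60 Hz.
Highest-frequency component: 60 Hz.
Nyquist rate = 2 × 60 Hz = 120 Hz.

120 Hz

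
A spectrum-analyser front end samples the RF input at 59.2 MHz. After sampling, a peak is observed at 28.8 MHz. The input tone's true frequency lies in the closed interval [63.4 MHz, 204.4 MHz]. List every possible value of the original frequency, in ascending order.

88 MHz, 89.6 MHz, 147.2 MHz, 148.8 MHz

Frequencies that alias to 28.8 MHz are k·fs ± 28.8 MHz for integer k ≥ 0.
k=0: 28.8 MHz.
k=1: 30.4 MHz, 88 MHz.
k=2: 89.6 MHz, 147.2 MHz.
k=3: 148.8 MHz, 206.4 MHz.
k=4: 208 MHz, 265.6 MHz.
Within [63.4 MHz, 204.4 MHz]: 88 MHz, 89.6 MHz, 147.2 MHz, 148.8 MHz.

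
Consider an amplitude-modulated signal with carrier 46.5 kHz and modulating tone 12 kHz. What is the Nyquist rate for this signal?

117 kHz

AM sidebands sit at fc ± fm = 34.5 kHz and 58.5 kHz.
Highest-frequency component: 58.5 kHz.
Nyquist rate = 2 × 58.5 kHz = 117 kHz.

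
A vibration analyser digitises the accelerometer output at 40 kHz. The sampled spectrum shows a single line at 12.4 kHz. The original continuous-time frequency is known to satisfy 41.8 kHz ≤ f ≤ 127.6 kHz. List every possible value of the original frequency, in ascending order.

52.4 kHz, 67.6 kHz, 92.4 kHz, 107.6 kHz

Frequencies that alias to 12.4 kHz are k·fs ± 12.4 kHz for integer k ≥ 0.
k=0: 12.4 kHz.
k=1: 27.6 kHz, 52.4 kHz.
k=2: 67.6 kHz, 92.4 kHz.
k=3: 107.6 kHz, 132.4 kHz.
k=4: 147.6 kHz, 172.4 kHz.
Within [41.8 kHz, 127.6 kHz]: 52.4 kHz, 67.6 kHz, 92.4 kHz, 107.6 kHz.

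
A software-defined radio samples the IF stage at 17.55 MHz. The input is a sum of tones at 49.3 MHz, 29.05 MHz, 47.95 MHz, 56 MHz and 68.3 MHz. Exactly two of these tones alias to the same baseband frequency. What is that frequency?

fs/2 = 8.775 MHz.
49.3 MHz mod fs = 14.2 MHz.
14.2 MHz > fs/2 = 8.775 MHz, folds to fs − 14.2 MHz = 3.35 MHz.
29.05 MHz mod fs = 11.5 MHz.
11.5 MHz > fs/2 = 8.775 MHz, folds to fs − 11.5 MHz = 6.05 MHz.
47.95 MHz mod fs = 12.85 MHz.
12.85 MHz > fs/2 = 8.775 MHz, folds to fs − 12.85 MHz = 4.7 MHz.
56 MHz mod fs = 3.35 MHz.
3.35 MHz ≤ fs/2 = 8.775 MHz, appears at 3.35 MHz.
68.3 MHz mod fs = 15.65 MHz.
15.65 MHz > fs/2 = 8.775 MHz, folds to fs − 15.65 MHz = 1.9 MHz.
49.3 MHz and 56 MHz both map to 3.35 MHz.

3.35 MHz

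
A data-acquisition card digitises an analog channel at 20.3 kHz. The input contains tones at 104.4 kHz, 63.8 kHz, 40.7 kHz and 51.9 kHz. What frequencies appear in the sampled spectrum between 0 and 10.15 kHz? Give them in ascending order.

0.1 kHz, 2.9 kHz, 9 kHz

fs/2 = 10.15 kHz.
104.4 kHz mod fs = 2.9 kHz.
2.9 kHz ≤ fs/2 = 10.15 kHz, appears at 2.9 kHz.
63.8 kHz mod fs = 2.9 kHz.
2.9 kHz ≤ fs/2 = 10.15 kHz, appears at 2.9 kHz.
40.7 kHz mod fs = 0.1 kHz.
0.1 kHz ≤ fs/2 = 10.15 kHz, appears at 0.1 kHz.
51.9 kHz mod fs = 11.3 kHz.
11.3 kHz > fs/2 = 10.15 kHz, folds to fs − 11.3 kHz = 9 kHz.
Distinct values: {0.1 kHz, 2.9 kHz, 9 kHz}.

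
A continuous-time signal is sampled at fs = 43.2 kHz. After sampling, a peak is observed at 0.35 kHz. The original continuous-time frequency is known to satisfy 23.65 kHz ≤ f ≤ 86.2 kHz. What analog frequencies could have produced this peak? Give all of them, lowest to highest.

Frequencies that alias to 0.35 kHz are k·fs ± 0.35 kHz for integer k ≥ 0.
k=0: 0.35 kHz.
k=1: 42.85 kHz, 43.55 kHz.
k=2: 86.05 kHz, 86.75 kHz.
k=3: 129.25 kHz, 129.95 kHz.
Within [23.65 kHz, 86.2 kHz]: 42.85 kHz, 43.55 kHz, 86.05 kHz.

42.85 kHz, 43.55 kHz, 86.05 kHz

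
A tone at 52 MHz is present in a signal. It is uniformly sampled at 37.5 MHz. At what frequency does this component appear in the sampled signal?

14.5 MHz

52 MHz mod fs = 14.5 MHz.
14.5 MHz ≤ fs/2 = 18.75 MHz, appears at 14.5 MHz.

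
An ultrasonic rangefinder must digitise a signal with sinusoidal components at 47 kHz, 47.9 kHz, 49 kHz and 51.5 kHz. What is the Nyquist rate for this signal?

103 kHz

Highest-frequency component: 51.5 kHz.
Nyquist rate = 2 × 51.5 kHz = 103 kHz.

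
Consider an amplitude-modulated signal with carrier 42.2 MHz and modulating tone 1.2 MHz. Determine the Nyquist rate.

AM sidebands sit at fc ± fm = 41 MHz and 43.4 MHz.
Highest-frequency component: 43.4 MHz.
Nyquist rate = 2 × 43.4 MHz = 86.8 MHz.

86.8 MHz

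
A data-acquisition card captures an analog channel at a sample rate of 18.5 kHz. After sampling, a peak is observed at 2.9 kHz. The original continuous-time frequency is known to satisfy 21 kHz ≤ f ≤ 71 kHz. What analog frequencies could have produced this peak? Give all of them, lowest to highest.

21.4 kHz, 34.1 kHz, 39.9 kHz, 52.6 kHz, 58.4 kHz

Frequencies that alias to 2.9 kHz are k·fs ± 2.9 kHz for integer k ≥ 0.
k=0: 2.9 kHz.
k=1: 15.6 kHz, 21.4 kHz.
k=2: 34.1 kHz, 39.9 kHz.
k=3: 52.6 kHz, 58.4 kHz.
k=4: 71.1 kHz, 76.9 kHz.
Within [21 kHz, 71 kHz]: 21.4 kHz, 34.1 kHz, 39.9 kHz, 52.6 kHz, 58.4 kHz.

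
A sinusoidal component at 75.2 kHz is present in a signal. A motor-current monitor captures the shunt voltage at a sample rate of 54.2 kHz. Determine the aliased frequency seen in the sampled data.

21 kHz

75.2 kHz mod fs = 21 kHz.
21 kHz ≤ fs/2 = 27.1 kHz, appears at 21 kHz.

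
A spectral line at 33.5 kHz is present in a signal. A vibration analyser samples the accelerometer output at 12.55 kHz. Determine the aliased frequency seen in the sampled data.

33.5 kHz mod fs = 8.4 kHz.
8.4 kHz > fs/2 = 6.275 kHz, folds to fs − 8.4 kHz = 4.15 kHz.

4.15 kHz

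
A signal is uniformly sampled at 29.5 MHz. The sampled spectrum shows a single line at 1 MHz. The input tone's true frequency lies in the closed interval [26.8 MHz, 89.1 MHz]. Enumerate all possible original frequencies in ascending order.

Frequencies that alias to 1 MHz are k·fs ± 1 MHz for integer k ≥ 0.
k=0: 1 MHz.
k=1: 28.5 MHz, 30.5 MHz.
k=2: 58 MHz, 60 MHz.
k=3: 87.5 MHz, 89.5 MHz.
k=4: 117 MHz, 119 MHz.
Within [26.8 MHz, 89.1 MHz]: 28.5 MHz, 30.5 MHz, 58 MHz, 60 MHz, 87.5 MHz.

28.5 MHz, 30.5 MHz, 58 MHz, 60 MHz, 87.5 MHz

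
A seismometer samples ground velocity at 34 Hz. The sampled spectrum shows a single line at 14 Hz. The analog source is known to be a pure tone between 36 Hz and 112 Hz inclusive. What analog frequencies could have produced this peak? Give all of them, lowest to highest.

48 Hz, 54 Hz, 82 Hz, 88 Hz

Frequencies that alias to 14 Hz are k·fs ± 14 Hz for integer k ≥ 0.
k=0: 14 Hz.
k=1: 20 Hz, 48 Hz.
k=2: 54 Hz, 82 Hz.
k=3: 88 Hz, 116 Hz.
k=4: 122 Hz, 150 Hz.
Within [36 Hz, 112 Hz]: 48 Hz, 54 Hz, 82 Hz, 88 Hz.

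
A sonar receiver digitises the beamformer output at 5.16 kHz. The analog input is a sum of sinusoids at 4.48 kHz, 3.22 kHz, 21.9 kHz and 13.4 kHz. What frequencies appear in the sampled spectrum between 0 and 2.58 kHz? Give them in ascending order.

fs/2 = 2.58 kHz.
4.48 kHz > fs/2 = 2.58 kHz, folds to fs − 4.48 kHz = 0.68 kHz.
3.22 kHz > fs/2 = 2.58 kHz, folds to fs − 3.22 kHz = 1.94 kHz.
21.9 kHz mod fs = 1.26 kHz.
1.26 kHz ≤ fs/2 = 2.58 kHz, appears at 1.26 kHz.
13.4 kHz mod fs = 3.08 kHz.
3.08 kHz > fs/2 = 2.58 kHz, folds to fs − 3.08 kHz = 2.08 kHz.
Distinct values: {0.68 kHz, 1.26 kHz, 1.94 kHz, 2.08 kHz}.

0.68 kHz, 1.26 kHz, 1.94 kHz, 2.08 kHz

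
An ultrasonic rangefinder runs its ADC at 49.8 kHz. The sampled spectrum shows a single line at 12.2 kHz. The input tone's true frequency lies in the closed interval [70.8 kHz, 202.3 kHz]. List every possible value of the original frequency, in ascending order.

Frequencies that alias to 12.2 kHz are k·fs ± 12.2 kHz for integer k ≥ 0.
k=0: 12.2 kHz.
k=1: 37.6 kHz, 62 kHz.
k=2: 87.4 kHz, 111.8 kHz.
k=3: 137.2 kHz, 161.6 kHz.
k=4: 187 kHz, 211.4 kHz.
k=5: 236.8 kHz, 261.2 kHz.
Within [70.8 kHz, 202.3 kHz]: 87.4 kHz, 111.8 kHz, 137.2 kHz, 161.6 kHz, 187 kHz.

87.4 kHz, 111.8 kHz, 137.2 kHz, 161.6 kHz, 187 kHz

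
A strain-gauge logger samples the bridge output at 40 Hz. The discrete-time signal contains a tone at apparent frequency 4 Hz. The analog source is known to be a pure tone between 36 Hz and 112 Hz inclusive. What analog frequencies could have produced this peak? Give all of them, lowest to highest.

36 Hz, 44 Hz, 76 Hz, 84 Hz

Frequencies that alias to 4 Hz are k·fs ± 4 Hz for integer k ≥ 0.
k=0: 4 Hz.
k=1: 36 Hz, 44 Hz.
k=2: 76 Hz, 84 Hz.
k=3: 116 Hz, 124 Hz.
Within [36 Hz, 112 Hz]: 36 Hz, 44 Hz, 76 Hz, 84 Hz.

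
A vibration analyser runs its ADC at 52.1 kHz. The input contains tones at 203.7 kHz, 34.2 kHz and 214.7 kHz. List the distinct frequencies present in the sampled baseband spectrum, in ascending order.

4.7 kHz, 6.3 kHz, 17.9 kHz

fs/2 = 26.05 kHz.
203.7 kHz mod fs = 47.4 kHz.
47.4 kHz > fs/2 = 26.05 kHz, folds to fs − 47.4 kHz = 4.7 kHz.
34.2 kHz > fs/2 = 26.05 kHz, folds to fs − 34.2 kHz = 17.9 kHz.
214.7 kHz mod fs = 6.3 kHz.
6.3 kHz ≤ fs/2 = 26.05 kHz, appears at 6.3 kHz.
Distinct values: {4.7 kHz, 6.3 kHz, 17.9 kHz}.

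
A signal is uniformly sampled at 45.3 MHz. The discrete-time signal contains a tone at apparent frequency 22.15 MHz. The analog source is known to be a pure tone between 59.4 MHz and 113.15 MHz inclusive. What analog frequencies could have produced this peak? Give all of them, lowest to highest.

Frequencies that alias to 22.15 MHz are k·fs ± 22.15 MHz for integer k ≥ 0.
k=0: 22.15 MHz.
k=1: 23.15 MHz, 67.45 MHz.
k=2: 68.45 MHz, 112.75 MHz.
k=3: 113.75 MHz, 158.05 MHz.
Within [59.4 MHz, 113.15 MHz]: 67.45 MHz, 68.45 MHz, 112.75 MHz.

67.45 MHz, 68.45 MHz, 112.75 MHz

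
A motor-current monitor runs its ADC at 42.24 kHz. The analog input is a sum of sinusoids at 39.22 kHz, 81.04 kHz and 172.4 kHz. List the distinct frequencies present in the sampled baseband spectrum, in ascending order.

fs/2 = 21.12 kHz.
39.22 kHz > fs/2 = 21.12 kHz, folds to fs − 39.22 kHz = 3.02 kHz.
81.04 kHz mod fs = 38.8 kHz.
38.8 kHz > fs/2 = 21.12 kHz, folds to fs − 38.8 kHz = 3.44 kHz.
172.4 kHz mod fs = 3.44 kHz.
3.44 kHz ≤ fs/2 = 21.12 kHz, appears at 3.44 kHz.
Distinct values: {3.02 kHz, 3.44 kHz}.

3.02 kHz, 3.44 kHz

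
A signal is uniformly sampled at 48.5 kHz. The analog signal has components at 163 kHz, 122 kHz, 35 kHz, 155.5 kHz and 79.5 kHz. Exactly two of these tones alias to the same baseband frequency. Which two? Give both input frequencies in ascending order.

79.5 kHz, 163 kHz

fs/2 = 24.25 kHz.
163 kHz mod fs = 17.5 kHz.
17.5 kHz ≤ fs/2 = 24.25 kHz, appears at 17.5 kHz.
122 kHz mod fs = 25 kHz.
25 kHz > fs/2 = 24.25 kHz, folds to fs − 25 kHz = 23.5 kHz.
35 kHz > fs/2 = 24.25 kHz, folds to fs − 35 kHz = 13.5 kHz.
155.5 kHz mod fs = 10 kHz.
10 kHz ≤ fs/2 = 24.25 kHz, appears at 10 kHz.
79.5 kHz mod fs = 31 kHz.
31 kHz > fs/2 = 24.25 kHz, folds to fs − 31 kHz = 17.5 kHz.
79.5 kHz and 163 kHz both map to 17.5 kHz.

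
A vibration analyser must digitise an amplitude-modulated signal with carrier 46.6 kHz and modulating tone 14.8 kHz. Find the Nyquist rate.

AM sidebands sit at fc ± fm = 31.8 kHz and 61.4 kHz.
Highest-frequency component: 61.4 kHz.
Nyquist rate = 2 × 61.4 kHz = 122.8 kHz.

122.8 kHz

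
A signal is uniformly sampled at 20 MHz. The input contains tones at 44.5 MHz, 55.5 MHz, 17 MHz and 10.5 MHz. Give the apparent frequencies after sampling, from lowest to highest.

fs/2 = 10 MHz.
44.5 MHz mod fs = 4.5 MHz.
4.5 MHz ≤ fs/2 = 10 MHz, appears at 4.5 MHz.
55.5 MHz mod fs = 15.5 MHz.
15.5 MHz > fs/2 = 10 MHz, folds to fs − 15.5 MHz = 4.5 MHz.
17 MHz > fs/2 = 10 MHz, folds to fs − 17 MHz = 3 MHz.
10.5 MHz > fs/2 = 10 MHz, folds to fs − 10.5 MHz = 9.5 MHz.
Distinct values: {3 MHz, 4.5 MHz, 9.5 MHz}.

3 MHz, 4.5 MHz, 9.5 MHz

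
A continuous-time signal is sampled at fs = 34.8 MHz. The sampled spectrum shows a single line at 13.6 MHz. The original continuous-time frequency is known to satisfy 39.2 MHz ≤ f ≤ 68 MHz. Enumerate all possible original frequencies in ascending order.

48.4 MHz, 56 MHz

Frequencies that alias to 13.6 MHz are k·fs ± 13.6 MHz for integer k ≥ 0.
k=0: 13.6 MHz.
k=1: 21.2 MHz, 48.4 MHz.
k=2: 56 MHz, 83.2 MHz.
k=3: 90.8 MHz, 118 MHz.
Within [39.2 MHz, 68 MHz]: 48.4 MHz, 56 MHz.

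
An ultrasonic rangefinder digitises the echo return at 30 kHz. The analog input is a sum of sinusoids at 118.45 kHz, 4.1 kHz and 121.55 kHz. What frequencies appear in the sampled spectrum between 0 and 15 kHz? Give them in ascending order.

1.55 kHz, 4.1 kHz

fs/2 = 15 kHz.
118.45 kHz mod fs = 28.45 kHz.
28.45 kHz > fs/2 = 15 kHz, folds to fs − 28.45 kHz = 1.55 kHz.
4.1 kHz ≤ fs/2 = 15 kHz, passes unchanged.
121.55 kHz mod fs = 1.55 kHz.
1.55 kHz ≤ fs/2 = 15 kHz, appears at 1.55 kHz.
Distinct values: {1.55 kHz, 4.1 kHz}.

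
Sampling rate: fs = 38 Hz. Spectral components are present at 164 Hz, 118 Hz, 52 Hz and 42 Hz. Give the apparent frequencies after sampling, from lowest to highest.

4 Hz, 12 Hz, 14 Hz

fs/2 = 19 Hz.
164 Hz mod fs = 12 Hz.
12 Hz ≤ fs/2 = 19 Hz, appears at 12 Hz.
118 Hz mod fs = 4 Hz.
4 Hz ≤ fs/2 = 19 Hz, appears at 4 Hz.
52 Hz mod fs = 14 Hz.
14 Hz ≤ fs/2 = 19 Hz, appears at 14 Hz.
42 Hz mod fs = 4 Hz.
4 Hz ≤ fs/2 = 19 Hz, appears at 4 Hz.
Distinct values: {4 Hz, 12 Hz, 14 Hz}.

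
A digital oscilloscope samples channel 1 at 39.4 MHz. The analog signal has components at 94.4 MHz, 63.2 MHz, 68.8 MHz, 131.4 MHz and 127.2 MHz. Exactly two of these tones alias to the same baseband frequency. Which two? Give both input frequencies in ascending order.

63.2 MHz, 94.4 MHz

fs/2 = 19.7 MHz.
94.4 MHz mod fs = 15.6 MHz.
15.6 MHz ≤ fs/2 = 19.7 MHz, appears at 15.6 MHz.
63.2 MHz mod fs = 23.8 MHz.
23.8 MHz > fs/2 = 19.7 MHz, folds to fs − 23.8 MHz = 15.6 MHz.
68.8 MHz mod fs = 29.4 MHz.
29.4 MHz > fs/2 = 19.7 MHz, folds to fs − 29.4 MHz = 10 MHz.
131.4 MHz mod fs = 13.2 MHz.
13.2 MHz ≤ fs/2 = 19.7 MHz, appears at 13.2 MHz.
127.2 MHz mod fs = 9 MHz.
9 MHz ≤ fs/2 = 19.7 MHz, appears at 9 MHz.
63.2 MHz and 94.4 MHz both map to 15.6 MHz.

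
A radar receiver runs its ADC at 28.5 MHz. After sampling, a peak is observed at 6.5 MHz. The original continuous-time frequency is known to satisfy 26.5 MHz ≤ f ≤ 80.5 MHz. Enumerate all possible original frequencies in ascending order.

Frequencies that alias to 6.5 MHz are k·fs ± 6.5 MHz for integer k ≥ 0.
k=0: 6.5 MHz.
k=1: 22 MHz, 35 MHz.
k=2: 50.5 MHz, 63.5 MHz.
k=3: 79 MHz, 92 MHz.
k=4: 107.5 MHz, 120.5 MHz.
Within [26.5 MHz, 80.5 MHz]: 35 MHz, 50.5 MHz, 63.5 MHz, 79 MHz.

35 MHz, 50.5 MHz, 63.5 MHz, 79 MHz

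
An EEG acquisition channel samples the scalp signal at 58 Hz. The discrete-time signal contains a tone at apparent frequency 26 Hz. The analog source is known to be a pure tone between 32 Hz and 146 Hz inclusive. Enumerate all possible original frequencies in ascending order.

Frequencies that alias to 26 Hz are k·fs ± 26 Hz for integer k ≥ 0.
k=0: 26 Hz.
k=1: 32 Hz, 84 Hz.
k=2: 90 Hz, 142 Hz.
k=3: 148 Hz, 200 Hz.
Within [32 Hz, 146 Hz]: 32 Hz, 84 Hz, 90 Hz, 142 Hz.

32 Hz, 84 Hz, 90 Hz, 142 Hz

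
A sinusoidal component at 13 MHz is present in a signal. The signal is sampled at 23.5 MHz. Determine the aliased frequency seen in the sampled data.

10.5 MHz

13 MHz > fs/2 = 11.75 MHz, folds to fs − 13 MHz = 10.5 MHz.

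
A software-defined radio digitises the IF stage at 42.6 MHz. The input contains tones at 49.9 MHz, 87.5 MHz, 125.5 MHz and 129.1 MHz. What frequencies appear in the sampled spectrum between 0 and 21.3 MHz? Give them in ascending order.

1.3 MHz, 2.3 MHz, 7.3 MHz

fs/2 = 21.3 MHz.
49.9 MHz mod fs = 7.3 MHz.
7.3 MHz ≤ fs/2 = 21.3 MHz, appears at 7.3 MHz.
87.5 MHz mod fs = 2.3 MHz.
2.3 MHz ≤ fs/2 = 21.3 MHz, appears at 2.3 MHz.
125.5 MHz mod fs = 40.3 MHz.
40.3 MHz > fs/2 = 21.3 MHz, folds to fs − 40.3 MHz = 2.3 MHz.
129.1 MHz mod fs = 1.3 MHz.
1.3 MHz ≤ fs/2 = 21.3 MHz, appears at 1.3 MHz.
Distinct values: {1.3 MHz, 2.3 MHz, 7.3 MHz}.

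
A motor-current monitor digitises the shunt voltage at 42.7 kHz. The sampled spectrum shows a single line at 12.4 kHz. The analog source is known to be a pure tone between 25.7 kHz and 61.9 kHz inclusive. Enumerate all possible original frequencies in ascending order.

30.3 kHz, 55.1 kHz

Frequencies that alias to 12.4 kHz are k·fs ± 12.4 kHz for integer k ≥ 0.
k=0: 12.4 kHz.
k=1: 30.3 kHz, 55.1 kHz.
k=2: 73 kHz, 97.8 kHz.
Within [25.7 kHz, 61.9 kHz]: 30.3 kHz, 55.1 kHz.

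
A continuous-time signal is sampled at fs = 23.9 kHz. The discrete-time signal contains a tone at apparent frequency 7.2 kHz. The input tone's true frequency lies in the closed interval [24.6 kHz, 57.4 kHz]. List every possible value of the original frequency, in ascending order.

Frequencies that alias to 7.2 kHz are k·fs ± 7.2 kHz for integer k ≥ 0.
k=0: 7.2 kHz.
k=1: 16.7 kHz, 31.1 kHz.
k=2: 40.6 kHz, 55 kHz.
k=3: 64.5 kHz, 78.9 kHz.
Within [24.6 kHz, 57.4 kHz]: 31.1 kHz, 40.6 kHz, 55 kHz.

31.1 kHz, 40.6 kHz, 55 kHz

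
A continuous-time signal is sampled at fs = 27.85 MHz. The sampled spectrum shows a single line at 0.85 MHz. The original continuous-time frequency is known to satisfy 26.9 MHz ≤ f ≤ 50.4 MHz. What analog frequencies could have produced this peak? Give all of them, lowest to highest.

Frequencies that alias to 0.85 MHz are k·fs ± 0.85 MHz for integer k ≥ 0.
k=0: 0.85 MHz.
k=1: 27 MHz, 28.7 MHz.
k=2: 54.85 MHz, 56.55 MHz.
Within [26.9 MHz, 50.4 MHz]: 27 MHz, 28.7 MHz.

27 MHz, 28.7 MHz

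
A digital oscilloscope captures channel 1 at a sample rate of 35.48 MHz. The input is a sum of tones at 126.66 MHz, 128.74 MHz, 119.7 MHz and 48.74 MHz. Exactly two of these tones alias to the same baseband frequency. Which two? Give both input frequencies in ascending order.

fs/2 = 17.74 MHz.
126.66 MHz mod fs = 20.22 MHz.
20.22 MHz > fs/2 = 17.74 MHz, folds to fs − 20.22 MHz = 15.26 MHz.
128.74 MHz mod fs = 22.3 MHz.
22.3 MHz > fs/2 = 17.74 MHz, folds to fs − 22.3 MHz = 13.18 MHz.
119.7 MHz mod fs = 13.26 MHz.
13.26 MHz ≤ fs/2 = 17.74 MHz, appears at 13.26 MHz.
48.74 MHz mod fs = 13.26 MHz.
13.26 MHz ≤ fs/2 = 17.74 MHz, appears at 13.26 MHz.
48.74 MHz and 119.7 MHz both map to 13.26 MHz.

48.74 MHz, 119.7 MHz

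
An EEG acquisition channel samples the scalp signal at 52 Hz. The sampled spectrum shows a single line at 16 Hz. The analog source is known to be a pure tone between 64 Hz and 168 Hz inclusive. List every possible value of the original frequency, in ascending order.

68 Hz, 88 Hz, 120 Hz, 140 Hz

Frequencies that alias to 16 Hz are k·fs ± 16 Hz for integer k ≥ 0.
k=0: 16 Hz.
k=1: 36 Hz, 68 Hz.
k=2: 88 Hz, 120 Hz.
k=3: 140 Hz, 172 Hz.
k=4: 192 Hz, 224 Hz.
Within [64 Hz, 168 Hz]: 68 Hz, 88 Hz, 120 Hz, 140 Hz.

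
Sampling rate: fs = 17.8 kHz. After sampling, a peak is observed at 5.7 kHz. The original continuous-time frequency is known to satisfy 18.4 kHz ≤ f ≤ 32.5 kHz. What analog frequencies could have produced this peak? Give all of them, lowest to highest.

23.5 kHz, 29.9 kHz

Frequencies that alias to 5.7 kHz are k·fs ± 5.7 kHz for integer k ≥ 0.
k=0: 5.7 kHz.
k=1: 12.1 kHz, 23.5 kHz.
k=2: 29.9 kHz, 41.3 kHz.
k=3: 47.7 kHz, 59.1 kHz.
Within [18.4 kHz, 32.5 kHz]: 23.5 kHz, 29.9 kHz.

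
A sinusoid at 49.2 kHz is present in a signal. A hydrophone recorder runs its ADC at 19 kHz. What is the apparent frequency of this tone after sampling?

49.2 kHz mod fs = 11.2 kHz.
11.2 kHz > fs/2 = 9.5 kHz, folds to fs − 11.2 kHz = 7.8 kHz.

7.8 kHz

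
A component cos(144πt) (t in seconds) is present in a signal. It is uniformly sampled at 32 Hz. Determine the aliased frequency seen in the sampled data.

8 Hz

ω = 144π rad/s → f = ω/(2π) = 72 Hz.
72 Hz mod fs = 8 Hz.
8 Hz ≤ fs/2 = 16 Hz, appears at 8 Hz.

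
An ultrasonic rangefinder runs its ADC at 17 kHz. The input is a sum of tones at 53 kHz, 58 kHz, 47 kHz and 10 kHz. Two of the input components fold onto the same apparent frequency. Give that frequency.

7 kHz

fs/2 = 8.5 kHz.
53 kHz mod fs = 2 kHz.
2 kHz ≤ fs/2 = 8.5 kHz, appears at 2 kHz.
58 kHz mod fs = 7 kHz.
7 kHz ≤ fs/2 = 8.5 kHz, appears at 7 kHz.
47 kHz mod fs = 13 kHz.
13 kHz > fs/2 = 8.5 kHz, folds to fs − 13 kHz = 4 kHz.
10 kHz > fs/2 = 8.5 kHz, folds to fs − 10 kHz = 7 kHz.
10 kHz and 58 kHz both map to 7 kHz.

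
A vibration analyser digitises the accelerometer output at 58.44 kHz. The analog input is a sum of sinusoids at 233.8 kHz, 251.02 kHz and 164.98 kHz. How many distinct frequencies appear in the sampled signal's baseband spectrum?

fs/2 = 29.22 kHz.
233.8 kHz mod fs = 0.04 kHz.
0.04 kHz ≤ fs/2 = 29.22 kHz, appears at 0.04 kHz.
251.02 kHz mod fs = 17.26 kHz.
17.26 kHz ≤ fs/2 = 29.22 kHz, appears at 17.26 kHz.
164.98 kHz mod fs = 48.1 kHz.
48.1 kHz > fs/2 = 29.22 kHz, folds to fs − 48.1 kHz = 10.34 kHz.
Distinct values: {0.04 kHz, 10.34 kHz, 17.26 kHz} → 3.

3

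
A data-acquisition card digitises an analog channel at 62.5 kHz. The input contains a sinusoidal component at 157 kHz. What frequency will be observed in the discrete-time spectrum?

30.5 kHz

157 kHz mod fs = 32 kHz.
32 kHz > fs/2 = 31.25 kHz, folds to fs − 32 kHz = 30.5 kHz.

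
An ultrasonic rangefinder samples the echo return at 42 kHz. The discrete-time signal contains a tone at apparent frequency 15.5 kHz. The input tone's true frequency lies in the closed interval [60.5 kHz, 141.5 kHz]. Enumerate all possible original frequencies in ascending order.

Frequencies that alias to 15.5 kHz are k·fs ± 15.5 kHz for integer k ≥ 0.
k=0: 15.5 kHz.
k=1: 26.5 kHz, 57.5 kHz.
k=2: 68.5 kHz, 99.5 kHz.
k=3: 110.5 kHz, 141.5 kHz.
k=4: 152.5 kHz, 183.5 kHz.
Within [60.5 kHz, 141.5 kHz]: 68.5 kHz, 99.5 kHz, 110.5 kHz, 141.5 kHz.

68.5 kHz, 99.5 kHz, 110.5 kHz, 141.5 kHz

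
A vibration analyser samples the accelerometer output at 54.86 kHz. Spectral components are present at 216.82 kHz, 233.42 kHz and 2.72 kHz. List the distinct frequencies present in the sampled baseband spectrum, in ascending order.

fs/2 = 27.43 kHz.
216.82 kHz mod fs = 52.24 kHz.
52.24 kHz > fs/2 = 27.43 kHz, folds to fs − 52.24 kHz = 2.62 kHz.
233.42 kHz mod fs = 13.98 kHz.
13.98 kHz ≤ fs/2 = 27.43 kHz, appears at 13.98 kHz.
2.72 kHz ≤ fs/2 = 27.43 kHz, passes unchanged.
Distinct values: {2.62 kHz, 2.72 kHz, 13.98 kHz}.

2.62 kHz, 2.72 kHz, 13.98 kHz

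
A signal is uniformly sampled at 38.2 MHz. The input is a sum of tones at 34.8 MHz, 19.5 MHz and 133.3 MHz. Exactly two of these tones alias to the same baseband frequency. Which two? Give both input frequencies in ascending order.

19.5 MHz, 133.3 MHz

fs/2 = 19.1 MHz.
34.8 MHz > fs/2 = 19.1 MHz, folds to fs − 34.8 MHz = 3.4 MHz.
19.5 MHz > fs/2 = 19.1 MHz, folds to fs − 19.5 MHz = 18.7 MHz.
133.3 MHz mod fs = 18.7 MHz.
18.7 MHz ≤ fs/2 = 19.1 MHz, appears at 18.7 MHz.
19.5 MHz and 133.3 MHz both map to 18.7 MHz.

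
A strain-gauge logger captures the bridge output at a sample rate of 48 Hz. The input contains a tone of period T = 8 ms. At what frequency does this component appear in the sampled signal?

T = 8 ms → f = 1/T = 125 Hz.
125 Hz mod fs = 29 Hz.
29 Hz > fs/2 = 24 Hz, folds to fs − 29 Hz = 19 Hz.

19 Hz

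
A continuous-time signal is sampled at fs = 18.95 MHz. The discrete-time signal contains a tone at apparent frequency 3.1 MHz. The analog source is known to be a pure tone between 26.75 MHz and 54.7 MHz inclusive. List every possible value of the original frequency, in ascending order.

Frequencies that alias to 3.1 MHz are k·fs ± 3.1 MHz for integer k ≥ 0.
k=0: 3.1 MHz.
k=1: 15.85 MHz, 22.05 MHz.
k=2: 34.8 MHz, 41 MHz.
k=3: 53.75 MHz, 59.95 MHz.
k=4: 72.7 MHz, 78.9 MHz.
Within [26.75 MHz, 54.7 MHz]: 34.8 MHz, 41 MHz, 53.75 MHz.

34.8 MHz, 41 MHz, 53.75 MHz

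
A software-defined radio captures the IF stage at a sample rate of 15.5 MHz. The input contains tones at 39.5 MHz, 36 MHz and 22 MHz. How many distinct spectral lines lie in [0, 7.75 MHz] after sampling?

fs/2 = 7.75 MHz.
39.5 MHz mod fs = 8.5 MHz.
8.5 MHz > fs/2 = 7.75 MHz, folds to fs − 8.5 MHz = 7 MHz.
36 MHz mod fs = 5 MHz.
5 MHz ≤ fs/2 = 7.75 MHz, appears at 5 MHz.
22 MHz mod fs = 6.5 MHz.
6.5 MHz ≤ fs/2 = 7.75 MHz, appears at 6.5 MHz.
Distinct values: {5 MHz, 6.5 MHz, 7 MHz} → 3.

3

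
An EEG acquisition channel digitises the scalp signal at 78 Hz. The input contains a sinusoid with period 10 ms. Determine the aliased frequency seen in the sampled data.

T = 10 ms → f = 1/T = 100 Hz.
100 Hz mod fs = 22 Hz.
22 Hz ≤ fs/2 = 39 Hz, appears at 22 Hz.

22 Hz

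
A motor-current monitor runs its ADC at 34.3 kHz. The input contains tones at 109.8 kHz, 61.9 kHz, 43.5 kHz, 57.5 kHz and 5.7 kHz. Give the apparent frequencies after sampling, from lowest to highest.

5.7 kHz, 6.7 kHz, 6.9 kHz, 9.2 kHz, 11.1 kHz

fs/2 = 17.15 kHz.
109.8 kHz mod fs = 6.9 kHz.
6.9 kHz ≤ fs/2 = 17.15 kHz, appears at 6.9 kHz.
61.9 kHz mod fs = 27.6 kHz.
27.6 kHz > fs/2 = 17.15 kHz, folds to fs − 27.6 kHz = 6.7 kHz.
43.5 kHz mod fs = 9.2 kHz.
9.2 kHz ≤ fs/2 = 17.15 kHz, appears at 9.2 kHz.
57.5 kHz mod fs = 23.2 kHz.
23.2 kHz > fs/2 = 17.15 kHz, folds to fs − 23.2 kHz = 11.1 kHz.
5.7 kHz ≤ fs/2 = 17.15 kHz, passes unchanged.
Distinct values: {5.7 kHz, 6.7 kHz, 6.9 kHz, 9.2 kHz, 11.1 kHz}.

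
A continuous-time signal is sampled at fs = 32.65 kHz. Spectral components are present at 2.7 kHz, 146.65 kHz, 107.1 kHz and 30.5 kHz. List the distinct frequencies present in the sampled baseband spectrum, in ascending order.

fs/2 = 16.325 kHz.
2.7 kHz ≤ fs/2 = 16.325 kHz, passes unchanged.
146.65 kHz mod fs = 16.05 kHz.
16.05 kHz ≤ fs/2 = 16.325 kHz, appears at 16.05 kHz.
107.1 kHz mod fs = 9.15 kHz.
9.15 kHz ≤ fs/2 = 16.325 kHz, appears at 9.15 kHz.
30.5 kHz > fs/2 = 16.325 kHz, folds to fs − 30.5 kHz = 2.15 kHz.
Distinct values: {2.15 kHz, 2.7 kHz, 9.15 kHz, 16.05 kHz}.

2.15 kHz, 2.7 kHz, 9.15 kHz, 16.05 kHz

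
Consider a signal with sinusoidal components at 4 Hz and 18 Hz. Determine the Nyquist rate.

Highest-frequency component: 18 Hz.
Nyquist rate = 2 × 18 Hz = 36 Hz.

36 Hz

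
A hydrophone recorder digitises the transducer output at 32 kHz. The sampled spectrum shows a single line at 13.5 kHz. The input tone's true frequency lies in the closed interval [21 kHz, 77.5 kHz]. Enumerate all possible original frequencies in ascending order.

Frequencies that alias to 13.5 kHz are k·fs ± 13.5 kHz for integer k ≥ 0.
k=0: 13.5 kHz.
k=1: 18.5 kHz, 45.5 kHz.
k=2: 50.5 kHz, 77.5 kHz.
k=3: 82.5 kHz, 109.5 kHz.
Within [21 kHz, 77.5 kHz]: 45.5 kHz, 50.5 kHz, 77.5 kHz.

45.5 kHz, 50.5 kHz, 77.5 kHz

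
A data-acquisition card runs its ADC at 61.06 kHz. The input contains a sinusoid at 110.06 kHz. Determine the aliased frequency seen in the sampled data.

12.06 kHz

110.06 kHz mod fs = 49 kHz.
49 kHz > fs/2 = 30.53 kHz, folds to fs − 49 kHz = 12.06 kHz.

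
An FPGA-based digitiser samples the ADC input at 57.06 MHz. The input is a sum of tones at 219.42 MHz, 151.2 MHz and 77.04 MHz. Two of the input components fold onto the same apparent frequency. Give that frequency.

19.98 MHz

fs/2 = 28.53 MHz.
219.42 MHz mod fs = 48.24 MHz.
48.24 MHz > fs/2 = 28.53 MHz, folds to fs − 48.24 MHz = 8.82 MHz.
151.2 MHz mod fs = 37.08 MHz.
37.08 MHz > fs/2 = 28.53 MHz, folds to fs − 37.08 MHz = 19.98 MHz.
77.04 MHz mod fs = 19.98 MHz.
19.98 MHz ≤ fs/2 = 28.53 MHz, appears at 19.98 MHz.
77.04 MHz and 151.2 MHz both map to 19.98 MHz.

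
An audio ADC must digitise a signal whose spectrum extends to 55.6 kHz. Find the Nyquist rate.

Nyquist rate = 2 × 55.6 kHz = 111.2 kHz.

111.2 kHz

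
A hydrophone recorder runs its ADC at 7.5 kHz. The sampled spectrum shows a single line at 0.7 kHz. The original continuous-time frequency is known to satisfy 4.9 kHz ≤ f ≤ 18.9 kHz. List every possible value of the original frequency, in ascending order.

6.8 kHz, 8.2 kHz, 14.3 kHz, 15.7 kHz

Frequencies that alias to 0.7 kHz are k·fs ± 0.7 kHz for integer k ≥ 0.
k=0: 0.7 kHz.
k=1: 6.8 kHz, 8.2 kHz.
k=2: 14.3 kHz, 15.7 kHz.
k=3: 21.8 kHz, 23.2 kHz.
Within [4.9 kHz, 18.9 kHz]: 6.8 kHz, 8.2 kHz, 14.3 kHz, 15.7 kHz.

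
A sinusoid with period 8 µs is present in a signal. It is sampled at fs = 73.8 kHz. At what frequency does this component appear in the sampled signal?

T = 8 µs → f = 1/T = 125 kHz.
125 kHz mod fs = 51.2 kHz.
51.2 kHz > fs/2 = 36.9 kHz, folds to fs − 51.2 kHz = 22.6 kHz.

22.6 kHz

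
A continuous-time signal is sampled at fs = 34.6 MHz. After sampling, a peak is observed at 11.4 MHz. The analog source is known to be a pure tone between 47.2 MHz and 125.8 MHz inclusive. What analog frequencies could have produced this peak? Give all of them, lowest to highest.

Frequencies that alias to 11.4 MHz are k·fs ± 11.4 MHz for integer k ≥ 0.
k=0: 11.4 MHz.
k=1: 23.2 MHz, 46 MHz.
k=2: 57.8 MHz, 80.6 MHz.
k=3: 92.4 MHz, 115.2 MHz.
k=4: 127 MHz, 149.8 MHz.
Within [47.2 MHz, 125.8 MHz]: 57.8 MHz, 80.6 MHz, 92.4 MHz, 115.2 MHz.

57.8 MHz, 80.6 MHz, 92.4 MHz, 115.2 MHz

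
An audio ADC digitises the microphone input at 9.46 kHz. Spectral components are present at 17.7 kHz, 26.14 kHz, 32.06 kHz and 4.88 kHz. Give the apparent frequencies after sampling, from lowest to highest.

1.22 kHz, 2.24 kHz, 3.68 kHz, 4.58 kHz

fs/2 = 4.73 kHz.
17.7 kHz mod fs = 8.24 kHz.
8.24 kHz > fs/2 = 4.73 kHz, folds to fs − 8.24 kHz = 1.22 kHz.
26.14 kHz mod fs = 7.22 kHz.
7.22 kHz > fs/2 = 4.73 kHz, folds to fs − 7.22 kHz = 2.24 kHz.
32.06 kHz mod fs = 3.68 kHz.
3.68 kHz ≤ fs/2 = 4.73 kHz, appears at 3.68 kHz.
4.88 kHz > fs/2 = 4.73 kHz, folds to fs − 4.88 kHz = 4.58 kHz.
Distinct values: {1.22 kHz, 2.24 kHz, 3.68 kHz, 4.58 kHz}.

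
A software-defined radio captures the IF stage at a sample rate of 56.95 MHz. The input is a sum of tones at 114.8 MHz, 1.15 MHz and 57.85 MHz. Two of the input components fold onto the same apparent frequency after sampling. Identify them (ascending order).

57.85 MHz, 114.8 MHz

fs/2 = 28.475 MHz.
114.8 MHz mod fs = 0.9 MHz.
0.9 MHz ≤ fs/2 = 28.475 MHz, appears at 0.9 MHz.
1.15 MHz ≤ fs/2 = 28.475 MHz, passes unchanged.
57.85 MHz mod fs = 0.9 MHz.
0.9 MHz ≤ fs/2 = 28.475 MHz, appears at 0.9 MHz.
57.85 MHz and 114.8 MHz both map to 0.9 MHz.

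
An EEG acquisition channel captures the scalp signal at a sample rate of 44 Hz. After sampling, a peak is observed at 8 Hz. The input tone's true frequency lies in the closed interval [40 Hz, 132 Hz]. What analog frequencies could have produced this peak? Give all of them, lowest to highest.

Frequencies that alias to 8 Hz are k·fs ± 8 Hz for integer k ≥ 0.
k=0: 8 Hz.
k=1: 36 Hz, 52 Hz.
k=2: 80 Hz, 96 Hz.
k=3: 124 Hz, 140 Hz.
k=4: 168 Hz, 184 Hz.
Within [40 Hz, 132 Hz]: 52 Hz, 80 Hz, 96 Hz, 124 Hz.

52 Hz, 80 Hz, 96 Hz, 124 Hz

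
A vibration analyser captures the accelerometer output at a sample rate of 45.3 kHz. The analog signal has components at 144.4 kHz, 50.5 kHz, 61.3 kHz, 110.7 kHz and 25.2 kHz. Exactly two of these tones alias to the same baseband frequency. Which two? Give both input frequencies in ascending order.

fs/2 = 22.65 kHz.
144.4 kHz mod fs = 8.5 kHz.
8.5 kHz ≤ fs/2 = 22.65 kHz, appears at 8.5 kHz.
50.5 kHz mod fs = 5.2 kHz.
5.2 kHz ≤ fs/2 = 22.65 kHz, appears at 5.2 kHz.
61.3 kHz mod fs = 16 kHz.
16 kHz ≤ fs/2 = 22.65 kHz, appears at 16 kHz.
110.7 kHz mod fs = 20.1 kHz.
20.1 kHz ≤ fs/2 = 22.65 kHz, appears at 20.1 kHz.
25.2 kHz > fs/2 = 22.65 kHz, folds to fs − 25.2 kHz = 20.1 kHz.
25.2 kHz and 110.7 kHz both map to 20.1 kHz.

25.2 kHz, 110.7 kHz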